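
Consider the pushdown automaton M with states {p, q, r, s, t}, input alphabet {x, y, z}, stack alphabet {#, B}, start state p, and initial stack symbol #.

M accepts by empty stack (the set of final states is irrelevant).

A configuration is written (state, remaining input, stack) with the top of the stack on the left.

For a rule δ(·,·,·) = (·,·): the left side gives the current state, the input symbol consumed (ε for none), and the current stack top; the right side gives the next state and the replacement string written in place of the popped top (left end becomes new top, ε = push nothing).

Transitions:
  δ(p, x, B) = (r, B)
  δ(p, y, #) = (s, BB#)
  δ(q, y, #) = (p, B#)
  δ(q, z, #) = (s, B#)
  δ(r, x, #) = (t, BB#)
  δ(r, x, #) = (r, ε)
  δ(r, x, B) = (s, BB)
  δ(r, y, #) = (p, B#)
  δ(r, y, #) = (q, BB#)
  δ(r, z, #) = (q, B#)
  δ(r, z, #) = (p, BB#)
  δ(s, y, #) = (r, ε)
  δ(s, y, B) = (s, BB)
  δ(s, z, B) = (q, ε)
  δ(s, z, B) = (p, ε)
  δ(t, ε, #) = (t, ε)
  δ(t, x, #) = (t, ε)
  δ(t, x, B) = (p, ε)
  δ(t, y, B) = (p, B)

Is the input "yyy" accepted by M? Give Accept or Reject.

Reject

No computation consumes all input and empties the stack.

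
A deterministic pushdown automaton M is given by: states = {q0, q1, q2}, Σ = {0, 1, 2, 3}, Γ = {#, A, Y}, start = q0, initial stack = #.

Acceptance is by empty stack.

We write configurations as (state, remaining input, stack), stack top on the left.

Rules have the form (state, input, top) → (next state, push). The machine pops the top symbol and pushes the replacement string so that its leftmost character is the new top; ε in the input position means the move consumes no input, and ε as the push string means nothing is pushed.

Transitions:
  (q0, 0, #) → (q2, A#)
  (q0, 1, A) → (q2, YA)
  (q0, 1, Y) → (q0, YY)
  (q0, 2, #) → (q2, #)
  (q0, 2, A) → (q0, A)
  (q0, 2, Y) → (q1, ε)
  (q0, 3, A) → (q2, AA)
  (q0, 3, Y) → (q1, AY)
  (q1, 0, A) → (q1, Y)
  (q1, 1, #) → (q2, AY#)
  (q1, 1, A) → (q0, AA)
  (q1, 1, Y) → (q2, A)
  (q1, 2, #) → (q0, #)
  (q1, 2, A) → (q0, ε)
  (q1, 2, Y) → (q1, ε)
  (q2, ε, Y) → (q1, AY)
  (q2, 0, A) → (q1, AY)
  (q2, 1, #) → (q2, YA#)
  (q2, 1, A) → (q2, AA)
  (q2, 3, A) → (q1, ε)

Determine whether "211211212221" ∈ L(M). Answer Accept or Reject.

(q0, 211211212221, #) ⊢ (q2, 11211212221, #) ⊢ (q2, 1211212221, YA#) ⊢ (q1, 1211212221, AYA#) ⊢ (q0, 211212221, AAYA#) ⊢ (q0, 11212221, AAYA#) ⊢ (q2, 1212221, YAAYA#) ⊢ (q1, 1212221, AYAAYA#) ⊢ (q0, 212221, AAYAAYA#) ⊢ (q0, 12221, AAYAAYA#) ⊢ (q2, 2221, YAAYAAYA#) ⊢ (q1, 2221, AYAAYAAYA#) ⊢ (q0, 221, YAAYAAYA#) ⊢ (q1, 21, AAYAAYA#) ⊢ (q0, 1, AYAAYA#) ⊢ (q2, ε, YAYAAYA#) ⊢ (q1, ε, AYAYAAYA#)
All input consumed; stack is AYAYAAYA#, not empty, and no further ε-move applies.

Reject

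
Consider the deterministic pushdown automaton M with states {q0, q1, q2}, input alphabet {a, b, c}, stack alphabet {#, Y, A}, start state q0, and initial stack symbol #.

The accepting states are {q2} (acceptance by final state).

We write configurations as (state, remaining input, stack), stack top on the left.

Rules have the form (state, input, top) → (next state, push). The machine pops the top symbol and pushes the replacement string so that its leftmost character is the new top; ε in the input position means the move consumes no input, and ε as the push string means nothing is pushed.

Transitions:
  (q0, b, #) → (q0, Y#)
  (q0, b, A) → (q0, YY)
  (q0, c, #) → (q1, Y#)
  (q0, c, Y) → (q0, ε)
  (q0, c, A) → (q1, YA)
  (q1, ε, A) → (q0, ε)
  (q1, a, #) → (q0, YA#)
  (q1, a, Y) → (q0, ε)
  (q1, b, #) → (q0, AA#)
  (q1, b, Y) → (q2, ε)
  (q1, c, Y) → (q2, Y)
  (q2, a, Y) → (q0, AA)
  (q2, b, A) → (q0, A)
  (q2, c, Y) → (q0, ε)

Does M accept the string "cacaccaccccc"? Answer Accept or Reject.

Accept

(q0, cacaccaccccc, #)
  read c, top #: go to q1, push Y# → (q1, acaccaccccc, Y#)
  read a, top Y: go to q0, push ε → (q0, caccaccccc, #)
  read c, top #: go to q1, push Y# → (q1, accaccccc, Y#)
  read a, top Y: go to q0, push ε → (q0, ccaccccc, #)
  read c, top #: go to q1, push Y# → (q1, caccccc, Y#)
  read c, top Y: go to q2, push Y → (q2, accccc, Y#)
  read a, top Y: go to q0, push AA → (q0, ccccc, AA#)
  read c, top A: go to q1, push YA → (q1, cccc, YAA#)
  read c, top Y: go to q2, push Y → (q2, ccc, YAA#)
  read c, top Y: go to q0, push ε → (q0, cc, AA#)
  read c, top A: go to q1, push YA → (q1, c, YAA#)
  read c, top Y: go to q2, push Y → (q2, ε, YAA#)
All input consumed; state q2 ∈ F.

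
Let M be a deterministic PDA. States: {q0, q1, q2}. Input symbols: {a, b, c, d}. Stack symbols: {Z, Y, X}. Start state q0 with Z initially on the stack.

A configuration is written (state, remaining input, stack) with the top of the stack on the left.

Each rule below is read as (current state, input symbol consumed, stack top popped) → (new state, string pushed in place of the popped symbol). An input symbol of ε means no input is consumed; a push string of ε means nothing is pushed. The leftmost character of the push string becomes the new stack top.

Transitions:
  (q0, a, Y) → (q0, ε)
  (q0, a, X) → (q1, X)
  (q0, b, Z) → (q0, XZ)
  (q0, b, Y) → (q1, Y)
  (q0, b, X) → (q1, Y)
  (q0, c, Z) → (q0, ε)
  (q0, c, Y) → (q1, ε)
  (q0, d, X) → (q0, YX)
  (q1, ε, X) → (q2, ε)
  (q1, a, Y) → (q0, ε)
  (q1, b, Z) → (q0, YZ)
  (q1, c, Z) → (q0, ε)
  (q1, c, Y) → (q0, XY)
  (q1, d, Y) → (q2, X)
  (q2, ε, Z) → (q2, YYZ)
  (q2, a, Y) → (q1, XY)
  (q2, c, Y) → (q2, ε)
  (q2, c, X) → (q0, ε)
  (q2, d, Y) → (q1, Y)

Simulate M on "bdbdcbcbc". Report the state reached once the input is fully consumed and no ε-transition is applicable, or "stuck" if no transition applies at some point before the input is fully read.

(q0, bdbdcbcbc, Z)
  read b, top Z: go to q0, push XZ → (q0, dbdcbcbc, XZ)
  read d, top X: go to q0, push YX → (q0, bdcbcbc, YXZ)
  read b, top Y: go to q1, push Y → (q1, dcbcbc, YXZ)
  read d, top Y: go to q2, push X → (q2, cbcbc, XXZ)
  read c, top X: go to q0, push ε → (q0, bcbc, XZ)
  read b, top X: go to q1, push Y → (q1, cbc, YZ)
  read c, top Y: go to q0, push XY → (q0, bc, XYZ)
  read b, top X: go to q1, push Y → (q1, c, YYZ)
  read c, top Y: go to q0, push XY → (q0, ε, XYYZ)
All input consumed; M is in state q0.

q0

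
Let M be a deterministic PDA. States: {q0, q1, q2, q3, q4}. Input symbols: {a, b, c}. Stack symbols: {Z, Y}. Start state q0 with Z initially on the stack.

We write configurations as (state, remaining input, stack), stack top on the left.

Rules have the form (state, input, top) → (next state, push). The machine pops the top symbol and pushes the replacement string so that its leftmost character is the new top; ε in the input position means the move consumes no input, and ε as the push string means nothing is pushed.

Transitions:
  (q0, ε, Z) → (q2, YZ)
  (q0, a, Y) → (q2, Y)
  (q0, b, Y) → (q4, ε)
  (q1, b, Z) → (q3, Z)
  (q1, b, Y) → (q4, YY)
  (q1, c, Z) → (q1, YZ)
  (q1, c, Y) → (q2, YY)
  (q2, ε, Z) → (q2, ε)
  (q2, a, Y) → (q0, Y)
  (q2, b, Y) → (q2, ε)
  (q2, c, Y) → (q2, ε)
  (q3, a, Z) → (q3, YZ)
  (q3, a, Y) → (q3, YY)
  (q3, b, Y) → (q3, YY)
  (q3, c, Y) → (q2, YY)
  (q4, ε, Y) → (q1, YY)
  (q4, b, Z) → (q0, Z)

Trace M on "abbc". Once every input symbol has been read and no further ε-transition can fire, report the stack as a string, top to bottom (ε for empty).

ε

(q0, abbc, Z)
  ε-move, top Z: go to q2, push YZ → (q2, abbc, YZ)
  read a, top Y: go to q0, push Y → (q0, bbc, YZ)
  read b, top Y: go to q4, push ε → (q4, bc, Z)
  read b, top Z: go to q0, push Z → (q0, c, Z)
  ε-move, top Z: go to q2, push YZ → (q2, c, YZ)
  read c, top Y: go to q2, push ε → (q2, ε, Z)
  ε-move, top Z: go to q2, push ε → (q2, ε, ε)
All input consumed in state q2 with stack ε.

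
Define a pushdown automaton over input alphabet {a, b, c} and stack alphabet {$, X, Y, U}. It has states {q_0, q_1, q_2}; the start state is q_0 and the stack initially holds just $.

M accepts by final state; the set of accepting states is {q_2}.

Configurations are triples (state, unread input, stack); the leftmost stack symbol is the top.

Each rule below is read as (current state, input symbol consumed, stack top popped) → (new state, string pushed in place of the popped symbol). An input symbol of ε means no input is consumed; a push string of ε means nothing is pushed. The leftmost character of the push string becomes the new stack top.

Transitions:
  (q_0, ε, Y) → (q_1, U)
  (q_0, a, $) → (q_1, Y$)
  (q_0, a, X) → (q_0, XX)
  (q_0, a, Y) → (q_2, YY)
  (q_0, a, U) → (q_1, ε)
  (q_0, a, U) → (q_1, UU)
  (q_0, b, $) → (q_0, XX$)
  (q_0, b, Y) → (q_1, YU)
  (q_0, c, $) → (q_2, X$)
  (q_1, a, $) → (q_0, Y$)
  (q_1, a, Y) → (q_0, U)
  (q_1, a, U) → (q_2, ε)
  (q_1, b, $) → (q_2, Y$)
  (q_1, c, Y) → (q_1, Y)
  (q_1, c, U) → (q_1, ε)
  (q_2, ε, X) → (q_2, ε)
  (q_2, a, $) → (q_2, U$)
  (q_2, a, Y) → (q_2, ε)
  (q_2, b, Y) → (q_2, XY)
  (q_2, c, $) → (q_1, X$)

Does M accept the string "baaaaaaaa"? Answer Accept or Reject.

No computation consumes all input and reaches a final state.

Reject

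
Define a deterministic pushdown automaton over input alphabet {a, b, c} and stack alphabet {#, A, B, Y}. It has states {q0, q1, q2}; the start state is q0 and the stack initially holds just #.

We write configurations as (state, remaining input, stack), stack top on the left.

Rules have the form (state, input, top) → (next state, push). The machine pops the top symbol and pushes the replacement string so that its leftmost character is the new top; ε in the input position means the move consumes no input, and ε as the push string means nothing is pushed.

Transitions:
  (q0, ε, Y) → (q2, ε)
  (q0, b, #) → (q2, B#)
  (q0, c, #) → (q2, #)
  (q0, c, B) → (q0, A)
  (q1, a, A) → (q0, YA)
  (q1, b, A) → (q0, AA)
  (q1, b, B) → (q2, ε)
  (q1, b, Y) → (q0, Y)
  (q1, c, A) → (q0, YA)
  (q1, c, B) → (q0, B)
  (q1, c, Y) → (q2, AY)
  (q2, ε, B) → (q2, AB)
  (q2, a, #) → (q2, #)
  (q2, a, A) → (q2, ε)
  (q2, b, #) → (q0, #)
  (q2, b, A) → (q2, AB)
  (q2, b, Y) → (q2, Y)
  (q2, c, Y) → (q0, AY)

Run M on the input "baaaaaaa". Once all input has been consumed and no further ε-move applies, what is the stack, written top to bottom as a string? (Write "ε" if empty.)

AB#

(q0, baaaaaaa, #)
  read b, top #: go to q2, push B# → (q2, aaaaaaa, B#)
  ε-move, top B: go to q2, push AB → (q2, aaaaaaa, AB#)
  read a, top A: go to q2, push ε → (q2, aaaaaa, B#)
  ε-move, top B: go to q2, push AB → (q2, aaaaaa, AB#)
  read a, top A: go to q2, push ε → (q2, aaaaa, B#)
  ε-move, top B: go to q2, push AB → (q2, aaaaa, AB#)
  read a, top A: go to q2, push ε → (q2, aaaa, B#)
  ε-move, top B: go to q2, push AB → (q2, aaaa, AB#)
  read a, top A: go to q2, push ε → (q2, aaa, B#)
  ε-move, top B: go to q2, push AB → (q2, aaa, AB#)
  read a, top A: go to q2, push ε → (q2, aa, B#)
  ε-move, top B: go to q2, push AB → (q2, aa, AB#)
  read a, top A: go to q2, push ε → (q2, a, B#)
  ε-move, top B: go to q2, push AB → (q2, a, AB#)
  read a, top A: go to q2, push ε → (q2, ε, B#)
  ε-move, top B: go to q2, push AB → (q2, ε, AB#)
All input consumed in state q2 with stack AB#.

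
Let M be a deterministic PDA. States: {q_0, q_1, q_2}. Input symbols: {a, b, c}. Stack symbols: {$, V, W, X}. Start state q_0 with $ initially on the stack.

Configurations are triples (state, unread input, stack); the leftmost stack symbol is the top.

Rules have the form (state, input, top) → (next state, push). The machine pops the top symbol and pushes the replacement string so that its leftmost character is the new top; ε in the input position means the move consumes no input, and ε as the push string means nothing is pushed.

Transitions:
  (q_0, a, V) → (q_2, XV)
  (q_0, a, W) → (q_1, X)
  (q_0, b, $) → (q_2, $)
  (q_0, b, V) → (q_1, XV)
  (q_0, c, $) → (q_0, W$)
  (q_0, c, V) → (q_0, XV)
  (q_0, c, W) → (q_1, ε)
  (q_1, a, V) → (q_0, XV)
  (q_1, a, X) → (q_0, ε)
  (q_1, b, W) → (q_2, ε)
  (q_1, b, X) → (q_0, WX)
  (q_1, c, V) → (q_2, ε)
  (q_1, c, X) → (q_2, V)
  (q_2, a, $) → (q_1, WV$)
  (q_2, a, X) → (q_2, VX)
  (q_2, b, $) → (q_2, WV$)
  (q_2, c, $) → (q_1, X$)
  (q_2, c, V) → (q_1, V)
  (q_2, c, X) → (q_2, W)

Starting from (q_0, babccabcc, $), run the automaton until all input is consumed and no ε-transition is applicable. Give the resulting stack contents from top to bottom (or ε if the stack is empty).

$

(q_0, babccabcc, $)
  read b, top $: go to q_2, push $ → (q_2, abccabcc, $)
  read a, top $: go to q_1, push WV$ → (q_1, bccabcc, WV$)
  read b, top W: go to q_2, push ε → (q_2, ccabcc, V$)
  read c, top V: go to q_1, push V → (q_1, cabcc, V$)
  read c, top V: go to q_2, push ε → (q_2, abcc, $)
  read a, top $: go to q_1, push WV$ → (q_1, bcc, WV$)
  read b, top W: go to q_2, push ε → (q_2, cc, V$)
  read c, top V: go to q_1, push V → (q_1, c, V$)
  read c, top V: go to q_2, push ε → (q_2, ε, $)
All input consumed in state q_2 with stack $.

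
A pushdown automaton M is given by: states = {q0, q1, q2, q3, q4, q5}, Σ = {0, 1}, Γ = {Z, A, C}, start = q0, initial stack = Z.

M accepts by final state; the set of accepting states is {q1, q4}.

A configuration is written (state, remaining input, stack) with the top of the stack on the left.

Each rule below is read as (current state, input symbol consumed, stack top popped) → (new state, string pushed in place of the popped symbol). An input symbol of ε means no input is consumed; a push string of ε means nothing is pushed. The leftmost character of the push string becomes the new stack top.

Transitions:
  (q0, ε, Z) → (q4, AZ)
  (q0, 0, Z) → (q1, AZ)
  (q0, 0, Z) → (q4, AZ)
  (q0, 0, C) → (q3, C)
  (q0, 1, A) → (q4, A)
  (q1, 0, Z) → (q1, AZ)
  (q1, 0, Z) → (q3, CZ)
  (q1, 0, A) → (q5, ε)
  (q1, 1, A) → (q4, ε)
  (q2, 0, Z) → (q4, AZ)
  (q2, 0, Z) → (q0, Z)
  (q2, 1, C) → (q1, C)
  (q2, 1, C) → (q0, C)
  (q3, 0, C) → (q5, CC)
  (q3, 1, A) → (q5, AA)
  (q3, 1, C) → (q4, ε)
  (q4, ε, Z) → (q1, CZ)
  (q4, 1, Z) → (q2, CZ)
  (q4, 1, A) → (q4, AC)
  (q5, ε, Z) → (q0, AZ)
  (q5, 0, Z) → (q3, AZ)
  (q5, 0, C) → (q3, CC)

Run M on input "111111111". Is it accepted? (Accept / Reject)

Accept

One accepting computation: (q0, 111111111, Z) ⊢ (q4, 111111111, AZ) ⊢ (q4, 11111111, ACZ) ⊢ (q4, 1111111, ACCZ) ⊢ (q4, 111111, ACCCZ) ⊢ (q4, 11111, ACCCCZ) ⊢ (q4, 1111, ACCCCCZ) ⊢ (q4, 111, ACCCCCCZ) ⊢ (q4, 11, ACCCCCCCZ) ⊢ (q4, 1, ACCCCCCCCZ) ⊢ (q4, ε, ACCCCCCCCCZ)
All input consumed and state q4 ∈ F.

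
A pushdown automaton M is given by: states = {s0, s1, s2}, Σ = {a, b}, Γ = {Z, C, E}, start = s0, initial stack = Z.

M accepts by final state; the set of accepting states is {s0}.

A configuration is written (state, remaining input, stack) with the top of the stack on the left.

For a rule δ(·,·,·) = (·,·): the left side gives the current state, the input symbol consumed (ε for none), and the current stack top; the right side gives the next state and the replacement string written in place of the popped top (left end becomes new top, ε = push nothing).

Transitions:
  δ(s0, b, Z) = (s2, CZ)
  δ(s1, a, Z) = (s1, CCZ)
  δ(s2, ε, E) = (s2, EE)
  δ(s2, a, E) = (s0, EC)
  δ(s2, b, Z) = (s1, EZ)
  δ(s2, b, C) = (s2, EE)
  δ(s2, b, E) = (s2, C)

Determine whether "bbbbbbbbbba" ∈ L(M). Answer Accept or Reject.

One accepting computation: (s0, bbbbbbbbbba, Z) ⊢ (s2, bbbbbbbbba, CZ) ⊢ (s2, bbbbbbbba, EEZ) ⊢ (s2, bbbbbbba, CEZ) ⊢ (s2, bbbbbba, EEEZ) ⊢ (s2, bbbbba, CEEZ) ⊢ (s2, bbbba, EEEEZ) ⊢ (s2, bbba, CEEEZ) ⊢ (s2, bba, EEEEEZ) ⊢ (s2, ba, CEEEEZ) ⊢ (s2, a, EEEEEEZ) ⊢ (s0, ε, ECEEEEEZ)
All input consumed and state s0 ∈ F.

Accept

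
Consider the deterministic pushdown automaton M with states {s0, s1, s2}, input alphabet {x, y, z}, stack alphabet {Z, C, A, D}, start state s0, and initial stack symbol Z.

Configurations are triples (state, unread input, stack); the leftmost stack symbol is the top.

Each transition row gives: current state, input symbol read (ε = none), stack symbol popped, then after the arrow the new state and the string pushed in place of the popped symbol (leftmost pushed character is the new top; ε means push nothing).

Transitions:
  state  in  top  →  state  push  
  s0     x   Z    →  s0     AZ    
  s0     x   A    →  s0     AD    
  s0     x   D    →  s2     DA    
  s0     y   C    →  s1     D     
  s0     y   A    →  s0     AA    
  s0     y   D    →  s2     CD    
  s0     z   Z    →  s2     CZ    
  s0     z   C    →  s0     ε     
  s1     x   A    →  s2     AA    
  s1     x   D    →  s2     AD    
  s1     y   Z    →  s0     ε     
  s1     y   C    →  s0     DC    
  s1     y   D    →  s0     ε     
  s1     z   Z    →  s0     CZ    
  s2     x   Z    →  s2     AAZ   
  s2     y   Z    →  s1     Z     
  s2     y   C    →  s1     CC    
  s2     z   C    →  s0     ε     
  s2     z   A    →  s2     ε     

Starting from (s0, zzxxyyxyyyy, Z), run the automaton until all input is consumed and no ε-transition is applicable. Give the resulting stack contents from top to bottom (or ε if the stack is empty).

AAAAADAADZ

(s0, zzxxyyxyyyy, Z)
  read z, top Z: go to s2, push CZ → (s2, zxxyyxyyyy, CZ)
  read z, top C: go to s0, push ε → (s0, xxyyxyyyy, Z)
  read x, top Z: go to s0, push AZ → (s0, xyyxyyyy, AZ)
  read x, top A: go to s0, push AD → (s0, yyxyyyy, ADZ)
  read y, top A: go to s0, push AA → (s0, yxyyyy, AADZ)
  read y, top A: go to s0, push AA → (s0, xyyyy, AAADZ)
  read x, top A: go to s0, push AD → (s0, yyyy, ADAADZ)
  read y, top A: go to s0, push AA → (s0, yyy, AADAADZ)
  read y, top A: go to s0, push AA → (s0, yy, AAADAADZ)
  read y, top A: go to s0, push AA → (s0, y, AAAADAADZ)
  read y, top A: go to s0, push AA → (s0, ε, AAAAADAADZ)
All input consumed in state s0 with stack AAAAADAADZ.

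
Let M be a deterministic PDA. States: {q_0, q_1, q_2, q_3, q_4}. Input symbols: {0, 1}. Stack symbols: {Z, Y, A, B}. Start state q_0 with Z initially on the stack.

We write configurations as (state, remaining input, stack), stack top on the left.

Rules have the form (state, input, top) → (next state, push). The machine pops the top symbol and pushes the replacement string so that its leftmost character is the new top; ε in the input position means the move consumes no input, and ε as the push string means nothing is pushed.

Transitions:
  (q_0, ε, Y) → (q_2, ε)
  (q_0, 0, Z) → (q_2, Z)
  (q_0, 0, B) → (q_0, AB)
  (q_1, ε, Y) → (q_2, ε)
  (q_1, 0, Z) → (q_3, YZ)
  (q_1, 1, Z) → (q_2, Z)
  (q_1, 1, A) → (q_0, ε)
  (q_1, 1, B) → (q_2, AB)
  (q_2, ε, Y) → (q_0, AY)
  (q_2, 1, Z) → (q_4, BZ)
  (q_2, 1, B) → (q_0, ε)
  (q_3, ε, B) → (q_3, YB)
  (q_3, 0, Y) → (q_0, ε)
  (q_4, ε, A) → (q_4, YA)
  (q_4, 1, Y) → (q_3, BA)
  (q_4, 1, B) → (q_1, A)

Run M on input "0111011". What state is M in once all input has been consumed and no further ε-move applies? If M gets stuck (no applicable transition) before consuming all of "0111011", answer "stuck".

q_1

(q_0, 0111011, Z) ⊢ (q_2, 111011, Z) ⊢ (q_4, 11011, BZ) ⊢ (q_1, 1011, AZ) ⊢ (q_0, 011, Z) ⊢ (q_2, 11, Z) ⊢ (q_4, 1, BZ) ⊢ (q_1, ε, AZ)
All input consumed; M is in state q_1.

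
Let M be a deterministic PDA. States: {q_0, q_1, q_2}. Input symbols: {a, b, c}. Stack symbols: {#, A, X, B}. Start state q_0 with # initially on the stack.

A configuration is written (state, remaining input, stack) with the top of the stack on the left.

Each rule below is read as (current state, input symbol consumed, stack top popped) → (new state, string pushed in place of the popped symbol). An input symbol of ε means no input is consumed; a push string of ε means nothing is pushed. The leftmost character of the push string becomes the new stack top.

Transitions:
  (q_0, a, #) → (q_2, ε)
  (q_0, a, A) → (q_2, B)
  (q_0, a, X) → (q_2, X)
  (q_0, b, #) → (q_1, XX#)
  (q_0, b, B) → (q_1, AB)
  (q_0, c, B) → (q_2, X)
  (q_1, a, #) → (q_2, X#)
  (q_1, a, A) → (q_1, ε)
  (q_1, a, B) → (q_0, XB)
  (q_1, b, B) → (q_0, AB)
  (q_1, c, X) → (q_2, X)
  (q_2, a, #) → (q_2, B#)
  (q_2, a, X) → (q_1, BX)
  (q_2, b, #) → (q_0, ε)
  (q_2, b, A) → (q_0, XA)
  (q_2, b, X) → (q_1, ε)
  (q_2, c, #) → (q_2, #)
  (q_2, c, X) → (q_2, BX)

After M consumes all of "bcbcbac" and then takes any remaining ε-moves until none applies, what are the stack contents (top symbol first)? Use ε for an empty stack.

BX#

(q_0, bcbcbac, #)
  read b, top #: go to q_1, push XX# → (q_1, cbcbac, XX#)
  read c, top X: go to q_2, push X → (q_2, bcbac, XX#)
  read b, top X: go to q_1, push ε → (q_1, cbac, X#)
  read c, top X: go to q_2, push X → (q_2, bac, X#)
  read b, top X: go to q_1, push ε → (q_1, ac, #)
  read a, top #: go to q_2, push X# → (q_2, c, X#)
  read c, top X: go to q_2, push BX → (q_2, ε, BX#)
All input consumed in state q_2 with stack BX#.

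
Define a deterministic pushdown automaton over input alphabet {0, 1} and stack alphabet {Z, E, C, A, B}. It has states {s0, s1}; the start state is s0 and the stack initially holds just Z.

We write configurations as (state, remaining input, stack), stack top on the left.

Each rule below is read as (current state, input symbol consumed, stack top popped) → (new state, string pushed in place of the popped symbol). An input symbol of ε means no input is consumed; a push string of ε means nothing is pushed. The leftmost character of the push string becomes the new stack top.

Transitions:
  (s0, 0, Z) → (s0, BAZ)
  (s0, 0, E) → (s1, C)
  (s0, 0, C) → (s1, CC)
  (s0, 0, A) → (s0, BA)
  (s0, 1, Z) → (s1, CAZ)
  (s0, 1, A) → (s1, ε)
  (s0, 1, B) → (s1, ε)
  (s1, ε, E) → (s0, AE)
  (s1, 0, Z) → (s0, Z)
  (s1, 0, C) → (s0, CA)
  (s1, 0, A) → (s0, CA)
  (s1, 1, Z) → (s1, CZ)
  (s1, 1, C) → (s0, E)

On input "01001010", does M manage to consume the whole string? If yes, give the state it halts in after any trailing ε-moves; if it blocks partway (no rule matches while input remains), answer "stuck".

s1

(s0, 01001010, Z) ⊢ (s0, 1001010, BAZ) ⊢ (s1, 001010, AZ) ⊢ (s0, 01010, CAZ) ⊢ (s1, 1010, CCAZ) ⊢ (s0, 010, ECAZ) ⊢ (s1, 10, CCAZ) ⊢ (s0, 0, ECAZ) ⊢ (s1, ε, CCAZ)
All input consumed; M is in state s1.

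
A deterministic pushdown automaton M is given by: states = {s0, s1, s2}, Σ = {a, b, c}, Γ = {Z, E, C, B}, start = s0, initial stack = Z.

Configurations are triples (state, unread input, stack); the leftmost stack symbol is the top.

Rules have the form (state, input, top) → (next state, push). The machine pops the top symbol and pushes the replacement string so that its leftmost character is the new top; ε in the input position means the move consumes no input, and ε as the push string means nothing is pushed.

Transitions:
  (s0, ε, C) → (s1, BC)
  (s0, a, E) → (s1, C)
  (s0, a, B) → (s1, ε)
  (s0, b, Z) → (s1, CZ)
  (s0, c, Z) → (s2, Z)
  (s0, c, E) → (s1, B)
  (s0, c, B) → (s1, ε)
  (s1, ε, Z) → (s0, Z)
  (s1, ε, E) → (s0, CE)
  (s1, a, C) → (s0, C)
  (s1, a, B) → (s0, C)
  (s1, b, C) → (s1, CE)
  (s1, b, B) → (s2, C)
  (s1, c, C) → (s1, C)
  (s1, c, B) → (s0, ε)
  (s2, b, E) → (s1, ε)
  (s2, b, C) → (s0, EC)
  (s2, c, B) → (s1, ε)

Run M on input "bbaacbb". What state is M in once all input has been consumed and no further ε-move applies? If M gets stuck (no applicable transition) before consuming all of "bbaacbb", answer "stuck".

(s0, bbaacbb, Z) ⊢ (s1, baacbb, CZ) ⊢ (s1, aacbb, CEZ) ⊢ (s0, acbb, CEZ) ⊢ (s1, acbb, BCEZ) ⊢ (s0, cbb, CCEZ) ⊢ (s1, cbb, BCCEZ) ⊢ (s0, bb, CCEZ) ⊢ (s1, bb, BCCEZ) ⊢ (s2, b, CCCEZ) ⊢ (s0, ε, ECCCEZ)
All input consumed; M is in state s0.

s0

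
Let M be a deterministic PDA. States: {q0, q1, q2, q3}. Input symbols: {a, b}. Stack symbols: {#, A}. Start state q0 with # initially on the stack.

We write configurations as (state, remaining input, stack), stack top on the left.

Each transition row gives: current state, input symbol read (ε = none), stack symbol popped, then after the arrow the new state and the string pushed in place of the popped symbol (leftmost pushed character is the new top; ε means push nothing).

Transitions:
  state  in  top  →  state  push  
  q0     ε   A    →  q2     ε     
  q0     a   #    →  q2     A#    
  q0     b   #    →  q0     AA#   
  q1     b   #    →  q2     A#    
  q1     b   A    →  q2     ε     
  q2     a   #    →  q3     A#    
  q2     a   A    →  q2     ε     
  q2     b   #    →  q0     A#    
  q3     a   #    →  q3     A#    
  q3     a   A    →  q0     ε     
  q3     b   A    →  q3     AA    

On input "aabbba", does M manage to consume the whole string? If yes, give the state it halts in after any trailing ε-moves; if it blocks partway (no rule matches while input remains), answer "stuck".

(q0, aabbba, #)
  read a, top #: go to q2, push A# → (q2, abbba, A#)
  read a, top A: go to q2, push ε → (q2, bbba, #)
  read b, top #: go to q0, push A# → (q0, bba, A#)
  ε-move, top A: go to q2, push ε → (q2, bba, #)
  read b, top #: go to q0, push A# → (q0, ba, A#)
  ε-move, top A: go to q2, push ε → (q2, ba, #)
  read b, top #: go to q0, push A# → (q0, a, A#)
  ε-move, top A: go to q2, push ε → (q2, a, #)
  read a, top #: go to q3, push A# → (q3, ε, A#)
All input consumed; M is in state q3.

q3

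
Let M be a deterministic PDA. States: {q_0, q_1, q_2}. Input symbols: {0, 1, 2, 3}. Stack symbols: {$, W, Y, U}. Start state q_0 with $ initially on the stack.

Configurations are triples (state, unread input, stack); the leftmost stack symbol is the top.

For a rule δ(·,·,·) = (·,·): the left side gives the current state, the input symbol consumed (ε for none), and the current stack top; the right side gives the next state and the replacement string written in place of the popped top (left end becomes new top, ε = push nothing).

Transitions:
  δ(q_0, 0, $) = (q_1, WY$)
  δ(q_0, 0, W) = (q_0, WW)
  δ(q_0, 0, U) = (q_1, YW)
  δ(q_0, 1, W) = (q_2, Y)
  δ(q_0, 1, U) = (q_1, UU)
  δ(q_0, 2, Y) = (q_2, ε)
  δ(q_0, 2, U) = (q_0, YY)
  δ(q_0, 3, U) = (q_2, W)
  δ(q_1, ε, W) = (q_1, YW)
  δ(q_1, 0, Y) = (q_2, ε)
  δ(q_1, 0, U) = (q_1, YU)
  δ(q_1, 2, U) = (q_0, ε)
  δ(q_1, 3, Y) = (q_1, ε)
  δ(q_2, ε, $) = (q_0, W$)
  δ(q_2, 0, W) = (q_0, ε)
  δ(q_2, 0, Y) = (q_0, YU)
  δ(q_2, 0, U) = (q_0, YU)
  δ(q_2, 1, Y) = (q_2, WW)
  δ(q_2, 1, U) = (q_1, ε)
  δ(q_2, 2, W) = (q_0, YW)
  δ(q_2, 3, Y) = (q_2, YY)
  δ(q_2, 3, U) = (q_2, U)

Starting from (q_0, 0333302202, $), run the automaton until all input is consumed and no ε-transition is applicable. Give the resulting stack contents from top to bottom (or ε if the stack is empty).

(q_0, 0333302202, $) ⊢ (q_1, 333302202, WY$) ⊢ (q_1, 333302202, YWY$) ⊢ (q_1, 33302202, WY$) ⊢ (q_1, 33302202, YWY$) ⊢ (q_1, 3302202, WY$) ⊢ (q_1, 3302202, YWY$) ⊢ (q_1, 302202, WY$) ⊢ (q_1, 302202, YWY$) ⊢ (q_1, 02202, WY$) ⊢ (q_1, 02202, YWY$) ⊢ (q_2, 2202, WY$) ⊢ (q_0, 202, YWY$) ⊢ (q_2, 02, WY$) ⊢ (q_0, 2, Y$) ⊢ (q_2, ε, $) ⊢ (q_0, ε, W$)
All input consumed in state q_0 with stack W$.

W$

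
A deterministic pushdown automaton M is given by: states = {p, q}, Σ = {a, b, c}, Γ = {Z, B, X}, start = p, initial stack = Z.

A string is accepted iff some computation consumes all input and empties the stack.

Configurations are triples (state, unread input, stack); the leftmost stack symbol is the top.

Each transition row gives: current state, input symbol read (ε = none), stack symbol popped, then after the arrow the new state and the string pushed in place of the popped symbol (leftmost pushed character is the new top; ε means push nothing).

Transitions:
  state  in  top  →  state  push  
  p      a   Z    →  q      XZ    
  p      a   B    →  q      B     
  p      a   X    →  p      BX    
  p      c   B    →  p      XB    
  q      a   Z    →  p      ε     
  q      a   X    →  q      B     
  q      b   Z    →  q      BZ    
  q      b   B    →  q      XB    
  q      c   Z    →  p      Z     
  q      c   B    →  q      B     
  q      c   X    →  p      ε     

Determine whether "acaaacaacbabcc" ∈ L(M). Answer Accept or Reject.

Reject

(p, acaaacaacbabcc, Z) ⊢ (q, caaacaacbabcc, XZ) ⊢ (p, aaacaacbabcc, Z) ⊢ (q, aacaacbabcc, XZ) ⊢ (q, acaacbabcc, BZ)
No transition applies at (q, acaacbabcc, BZ); input not fully consumed.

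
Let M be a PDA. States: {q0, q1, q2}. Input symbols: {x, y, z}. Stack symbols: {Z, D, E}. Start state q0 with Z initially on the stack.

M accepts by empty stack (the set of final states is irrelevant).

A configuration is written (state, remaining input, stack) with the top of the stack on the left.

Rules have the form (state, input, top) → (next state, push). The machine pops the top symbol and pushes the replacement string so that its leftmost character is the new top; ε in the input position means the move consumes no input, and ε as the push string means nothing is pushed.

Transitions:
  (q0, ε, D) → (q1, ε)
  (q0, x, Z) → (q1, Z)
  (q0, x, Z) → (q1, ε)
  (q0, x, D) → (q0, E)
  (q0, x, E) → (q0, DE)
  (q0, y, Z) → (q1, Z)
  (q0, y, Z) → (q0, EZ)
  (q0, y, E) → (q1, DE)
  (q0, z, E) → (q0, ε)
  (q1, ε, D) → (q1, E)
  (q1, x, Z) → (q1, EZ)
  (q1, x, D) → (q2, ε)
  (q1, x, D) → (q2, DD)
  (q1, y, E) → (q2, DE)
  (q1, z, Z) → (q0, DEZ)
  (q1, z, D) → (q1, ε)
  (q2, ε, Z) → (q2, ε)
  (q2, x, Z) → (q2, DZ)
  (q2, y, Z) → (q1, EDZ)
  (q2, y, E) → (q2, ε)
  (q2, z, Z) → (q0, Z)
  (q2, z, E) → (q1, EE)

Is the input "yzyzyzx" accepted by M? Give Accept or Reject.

One accepting computation: (q0, yzyzyzx, Z) ⊢ (q0, zyzyzx, EZ) ⊢ (q0, yzyzx, Z) ⊢ (q0, zyzx, EZ) ⊢ (q0, yzx, Z) ⊢ (q0, zx, EZ) ⊢ (q0, x, Z) ⊢ (q1, ε, ε)
All input consumed and the stack is empty.

Accept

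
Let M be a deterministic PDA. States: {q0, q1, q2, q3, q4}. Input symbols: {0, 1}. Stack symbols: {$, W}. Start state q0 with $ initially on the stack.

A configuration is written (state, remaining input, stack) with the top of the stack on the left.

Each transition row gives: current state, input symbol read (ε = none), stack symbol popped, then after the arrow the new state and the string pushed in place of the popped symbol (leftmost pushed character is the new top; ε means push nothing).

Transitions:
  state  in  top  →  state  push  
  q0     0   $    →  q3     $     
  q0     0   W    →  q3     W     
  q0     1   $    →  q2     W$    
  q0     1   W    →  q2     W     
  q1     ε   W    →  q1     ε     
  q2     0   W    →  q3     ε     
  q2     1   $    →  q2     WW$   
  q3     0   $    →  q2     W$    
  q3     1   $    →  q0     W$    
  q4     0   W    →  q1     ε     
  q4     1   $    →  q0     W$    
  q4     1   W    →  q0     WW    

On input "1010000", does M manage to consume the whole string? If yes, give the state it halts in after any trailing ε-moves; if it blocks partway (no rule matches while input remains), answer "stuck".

stuck

(q0, 1010000, $)
  read 1, top $: go to q2, push W$ → (q2, 010000, W$)
  read 0, top W: go to q3, push ε → (q3, 10000, $)
  read 1, top $: go to q0, push W$ → (q0, 0000, W$)
  read 0, top W: go to q3, push W → (q3, 000, W$)
No transition for (q3, 0, top W); M blocks with input 000 remaining.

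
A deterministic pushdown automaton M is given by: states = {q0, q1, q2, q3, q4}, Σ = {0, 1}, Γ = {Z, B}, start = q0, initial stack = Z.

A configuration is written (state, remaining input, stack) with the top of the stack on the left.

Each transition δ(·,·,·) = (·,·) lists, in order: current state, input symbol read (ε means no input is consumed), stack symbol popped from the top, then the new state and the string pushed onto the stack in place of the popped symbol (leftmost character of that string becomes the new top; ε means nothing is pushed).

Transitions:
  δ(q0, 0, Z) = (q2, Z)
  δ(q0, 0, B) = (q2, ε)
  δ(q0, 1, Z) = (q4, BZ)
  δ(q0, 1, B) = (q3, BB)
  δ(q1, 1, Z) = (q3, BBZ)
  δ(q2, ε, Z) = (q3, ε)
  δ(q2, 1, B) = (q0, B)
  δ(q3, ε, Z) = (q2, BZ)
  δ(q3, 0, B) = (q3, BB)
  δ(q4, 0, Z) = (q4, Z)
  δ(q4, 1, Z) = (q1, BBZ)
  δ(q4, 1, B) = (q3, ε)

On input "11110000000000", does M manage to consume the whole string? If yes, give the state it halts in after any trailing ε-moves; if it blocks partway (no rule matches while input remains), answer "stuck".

q3

(q0, 11110000000000, Z)
  read 1, top Z: go to q4, push BZ → (q4, 1110000000000, BZ)
  read 1, top B: go to q3, push ε → (q3, 110000000000, Z)
  ε-move, top Z: go to q2, push BZ → (q2, 110000000000, BZ)
  read 1, top B: go to q0, push B → (q0, 10000000000, BZ)
  read 1, top B: go to q3, push BB → (q3, 0000000000, BBZ)
  read 0, top B: go to q3, push BB → (q3, 000000000, BBBZ)
  read 0, top B: go to q3, push BB → (q3, 00000000, BBBBZ)
  read 0, top B: go to q3, push BB → (q3, 0000000, BBBBBZ)
  read 0, top B: go to q3, push BB → (q3, 000000, BBBBBBZ)
  read 0, top B: go to q3, push BB → (q3, 00000, BBBBBBBZ)
  read 0, top B: go to q3, push BB → (q3, 0000, BBBBBBBBZ)
  read 0, top B: go to q3, push BB → (q3, 000, BBBBBBBBBZ)
  read 0, top B: go to q3, push BB → (q3, 00, BBBBBBBBBBZ)
  read 0, top B: go to q3, push BB → (q3, 0, BBBBBBBBBBBZ)
  read 0, top B: go to q3, push BB → (q3, ε, BBBBBBBBBBBBZ)
All input consumed; M is in state q3.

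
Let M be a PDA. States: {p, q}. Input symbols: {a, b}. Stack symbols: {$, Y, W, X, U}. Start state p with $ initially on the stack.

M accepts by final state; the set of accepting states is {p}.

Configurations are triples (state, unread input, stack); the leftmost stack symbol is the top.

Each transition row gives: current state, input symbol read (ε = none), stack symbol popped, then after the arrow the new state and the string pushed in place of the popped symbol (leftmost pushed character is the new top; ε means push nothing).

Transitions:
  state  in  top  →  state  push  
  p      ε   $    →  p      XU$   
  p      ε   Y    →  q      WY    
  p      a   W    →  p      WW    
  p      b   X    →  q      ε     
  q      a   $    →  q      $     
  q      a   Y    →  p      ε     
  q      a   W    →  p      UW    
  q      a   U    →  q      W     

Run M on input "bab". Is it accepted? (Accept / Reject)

No computation consumes all input and reaches a final state.

Reject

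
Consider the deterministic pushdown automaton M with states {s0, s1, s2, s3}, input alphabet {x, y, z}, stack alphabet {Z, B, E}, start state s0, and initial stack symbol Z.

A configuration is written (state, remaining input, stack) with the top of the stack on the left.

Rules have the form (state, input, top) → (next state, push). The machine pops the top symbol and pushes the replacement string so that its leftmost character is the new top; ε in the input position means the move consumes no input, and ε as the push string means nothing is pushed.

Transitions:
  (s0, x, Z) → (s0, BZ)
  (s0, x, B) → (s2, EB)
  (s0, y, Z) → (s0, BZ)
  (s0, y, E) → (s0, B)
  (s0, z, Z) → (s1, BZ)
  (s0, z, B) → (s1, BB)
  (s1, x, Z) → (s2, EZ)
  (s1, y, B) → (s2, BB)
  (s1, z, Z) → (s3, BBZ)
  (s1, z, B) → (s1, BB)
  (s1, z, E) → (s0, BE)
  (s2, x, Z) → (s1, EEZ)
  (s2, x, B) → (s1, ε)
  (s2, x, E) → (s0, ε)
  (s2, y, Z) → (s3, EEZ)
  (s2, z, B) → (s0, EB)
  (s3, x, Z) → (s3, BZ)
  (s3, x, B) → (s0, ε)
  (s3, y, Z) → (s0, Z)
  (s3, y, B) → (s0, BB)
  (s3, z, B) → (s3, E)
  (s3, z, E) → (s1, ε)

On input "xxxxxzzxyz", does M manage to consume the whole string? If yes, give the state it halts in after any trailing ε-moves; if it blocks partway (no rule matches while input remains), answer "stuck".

stuck

(s0, xxxxxzzxyz, Z)
  read x, top Z: go to s0, push BZ → (s0, xxxxzzxyz, BZ)
  read x, top B: go to s2, push EB → (s2, xxxzzxyz, EBZ)
  read x, top E: go to s0, push ε → (s0, xxzzxyz, BZ)
  read x, top B: go to s2, push EB → (s2, xzzxyz, EBZ)
  read x, top E: go to s0, push ε → (s0, zzxyz, BZ)
  read z, top B: go to s1, push BB → (s1, zxyz, BBZ)
  read z, top B: go to s1, push BB → (s1, xyz, BBBZ)
No transition for (s1, x, top B); M blocks with input xyz remaining.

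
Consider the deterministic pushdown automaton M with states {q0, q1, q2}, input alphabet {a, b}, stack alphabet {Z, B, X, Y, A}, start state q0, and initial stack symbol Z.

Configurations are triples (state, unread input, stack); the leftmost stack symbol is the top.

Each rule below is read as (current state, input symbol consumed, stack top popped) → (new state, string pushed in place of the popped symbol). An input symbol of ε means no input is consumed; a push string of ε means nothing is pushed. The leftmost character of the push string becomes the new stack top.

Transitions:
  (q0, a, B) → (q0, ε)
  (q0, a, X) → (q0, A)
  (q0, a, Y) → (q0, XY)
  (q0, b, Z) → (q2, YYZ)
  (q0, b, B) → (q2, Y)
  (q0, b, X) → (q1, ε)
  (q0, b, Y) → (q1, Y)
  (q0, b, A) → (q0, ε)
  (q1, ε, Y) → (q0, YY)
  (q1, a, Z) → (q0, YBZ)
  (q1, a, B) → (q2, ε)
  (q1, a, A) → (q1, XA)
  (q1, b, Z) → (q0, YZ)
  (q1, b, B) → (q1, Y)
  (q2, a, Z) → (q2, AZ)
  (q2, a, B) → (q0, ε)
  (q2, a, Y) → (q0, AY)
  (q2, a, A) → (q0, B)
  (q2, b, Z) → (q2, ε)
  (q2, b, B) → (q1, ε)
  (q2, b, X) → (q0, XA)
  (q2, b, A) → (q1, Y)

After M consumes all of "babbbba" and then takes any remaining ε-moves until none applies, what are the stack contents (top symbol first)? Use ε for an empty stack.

(q0, babbbba, Z)
  read b, top Z: go to q2, push YYZ → (q2, abbbba, YYZ)
  read a, top Y: go to q0, push AY → (q0, bbbba, AYYZ)
  read b, top A: go to q0, push ε → (q0, bbba, YYZ)
  read b, top Y: go to q1, push Y → (q1, bba, YYZ)
  ε-move, top Y: go to q0, push YY → (q0, bba, YYYZ)
  read b, top Y: go to q1, push Y → (q1, ba, YYYZ)
  ε-move, top Y: go to q0, push YY → (q0, ba, YYYYZ)
  read b, top Y: go to q1, push Y → (q1, a, YYYYZ)
  ε-move, top Y: go to q0, push YY → (q0, a, YYYYYZ)
  read a, top Y: go to q0, push XY → (q0, ε, XYYYYYZ)
All input consumed in state q0 with stack XYYYYYZ.

XYYYYYZ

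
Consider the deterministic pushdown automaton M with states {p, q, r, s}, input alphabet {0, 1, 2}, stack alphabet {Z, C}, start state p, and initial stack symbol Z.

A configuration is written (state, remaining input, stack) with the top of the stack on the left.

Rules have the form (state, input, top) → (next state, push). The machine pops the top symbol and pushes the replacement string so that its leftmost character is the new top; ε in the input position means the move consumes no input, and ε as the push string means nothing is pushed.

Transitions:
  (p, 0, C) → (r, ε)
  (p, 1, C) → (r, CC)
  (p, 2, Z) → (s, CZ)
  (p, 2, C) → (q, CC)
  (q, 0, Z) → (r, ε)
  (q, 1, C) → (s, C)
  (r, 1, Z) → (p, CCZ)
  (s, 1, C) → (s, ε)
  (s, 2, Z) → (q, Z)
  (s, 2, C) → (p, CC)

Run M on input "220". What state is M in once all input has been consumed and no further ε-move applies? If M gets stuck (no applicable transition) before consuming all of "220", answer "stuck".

r

(p, 220, Z)
  read 2, top Z: go to s, push CZ → (s, 20, CZ)
  read 2, top C: go to p, push CC → (p, 0, CCZ)
  read 0, top C: go to r, push ε → (r, ε, CZ)
All input consumed; M is in state r.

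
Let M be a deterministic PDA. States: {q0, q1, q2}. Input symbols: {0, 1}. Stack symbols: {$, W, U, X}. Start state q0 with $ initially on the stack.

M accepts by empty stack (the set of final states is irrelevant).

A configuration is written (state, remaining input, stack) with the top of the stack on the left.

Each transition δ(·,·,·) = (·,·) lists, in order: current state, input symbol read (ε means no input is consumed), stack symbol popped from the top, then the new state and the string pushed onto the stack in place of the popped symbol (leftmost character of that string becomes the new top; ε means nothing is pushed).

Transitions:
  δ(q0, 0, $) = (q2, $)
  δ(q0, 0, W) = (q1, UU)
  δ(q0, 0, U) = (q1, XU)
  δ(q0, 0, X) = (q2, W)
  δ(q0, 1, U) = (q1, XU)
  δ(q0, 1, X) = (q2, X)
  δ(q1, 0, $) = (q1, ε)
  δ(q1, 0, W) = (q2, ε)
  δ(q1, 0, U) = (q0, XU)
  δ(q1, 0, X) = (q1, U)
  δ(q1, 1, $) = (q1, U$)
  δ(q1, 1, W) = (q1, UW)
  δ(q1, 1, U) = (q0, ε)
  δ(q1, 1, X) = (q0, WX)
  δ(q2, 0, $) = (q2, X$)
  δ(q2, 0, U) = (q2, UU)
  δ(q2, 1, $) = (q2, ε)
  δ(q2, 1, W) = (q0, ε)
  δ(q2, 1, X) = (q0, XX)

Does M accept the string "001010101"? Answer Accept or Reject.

(q0, 001010101, $) ⊢ (q2, 01010101, $) ⊢ (q2, 1010101, X$) ⊢ (q0, 010101, XX$) ⊢ (q2, 10101, WX$) ⊢ (q0, 0101, X$) ⊢ (q2, 101, W$) ⊢ (q0, 01, $) ⊢ (q2, 1, $) ⊢ (q2, ε, ε)
All input consumed and the stack is empty.

Accept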